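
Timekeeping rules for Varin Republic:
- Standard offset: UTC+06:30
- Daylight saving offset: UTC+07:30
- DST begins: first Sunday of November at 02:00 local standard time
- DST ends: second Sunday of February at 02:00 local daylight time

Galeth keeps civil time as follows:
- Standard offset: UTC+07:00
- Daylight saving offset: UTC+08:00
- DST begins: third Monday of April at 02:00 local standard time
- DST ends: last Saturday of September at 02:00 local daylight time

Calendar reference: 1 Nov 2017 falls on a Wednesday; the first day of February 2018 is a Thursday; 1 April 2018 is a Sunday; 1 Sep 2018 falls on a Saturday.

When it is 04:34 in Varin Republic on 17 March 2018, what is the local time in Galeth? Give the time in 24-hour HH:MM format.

1 November 2017 is a Wednesday, so the first Sunday is November 5.
1 February 2018 is a Thursday, so the first Sunday is February 4 and the second is February 11.
Daylight saving runs 5 November 2017 – 11 February 2018; 17 March 2018 is outside that window, so Varin Republic is on standard time at UTC+06:30.
04:34 Varin Republic − 6h30m = 22:04 UTC (rolling into the previous day, 16 March 2018).
1 April 2018 is a Sunday, so the first Monday is April 2 and the third is April 16.
1 September 2018 is a Saturday, so Saturdays fall on 1, 8, 15, 22, 29; the last is September 29.
At the standard offset (UTC+07:00), 22:04 UTC + 7h = 05:04 Galeth standard time (rolling into the next day, 17 March 2018).
The standard-time date in Galeth, 17 March 2018, does not fall between 16 April and 29 September, so daylight saving is not in effect and Galeth is at UTC+07:00.
22:04 UTC + 7h = 05:04 Galeth (rolling into the next day, 17 March 2018).

05:04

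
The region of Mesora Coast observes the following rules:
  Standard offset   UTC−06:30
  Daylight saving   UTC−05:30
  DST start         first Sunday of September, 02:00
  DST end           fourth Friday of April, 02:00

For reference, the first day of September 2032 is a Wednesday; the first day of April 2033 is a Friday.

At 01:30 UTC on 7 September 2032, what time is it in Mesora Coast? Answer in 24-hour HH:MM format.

20:00

1 September 2032 is a Wednesday, so the first Sunday is September 5.
1 April 2033 is a Friday, so the first Friday is April 1 and the fourth is April 22.
At the standard offset (UTC−06:30), 01:30 UTC − 6h30m = 19:00 Mesora Coast standard time (rolling into the previous day, 6 September 2032).
The standard-time date in Mesora Coast, 6 September 2032, lies within the daylight-saving period (5 September 2032 – 22 April 2033), so Mesora Coast is on daylight time, UTC−05:30.
01:30 UTC − 5h30m = 20:00 local (rolling into the previous day, 6 September 2032).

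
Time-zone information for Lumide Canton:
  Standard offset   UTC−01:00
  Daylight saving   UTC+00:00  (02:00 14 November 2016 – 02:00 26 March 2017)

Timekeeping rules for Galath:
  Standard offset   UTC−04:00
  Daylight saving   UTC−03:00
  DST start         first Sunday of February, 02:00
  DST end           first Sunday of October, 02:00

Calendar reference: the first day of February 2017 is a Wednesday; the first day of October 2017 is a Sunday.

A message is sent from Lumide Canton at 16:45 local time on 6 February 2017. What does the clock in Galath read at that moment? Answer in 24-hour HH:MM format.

Daylight saving runs 14 November 2016 – 26 March 2017; 6 February 2017 is inside that window, so Lumide Canton is at UTC+00:00.
16:45 Lumide Canton − 0h = 16:45 UTC.
1 February 2017 is a Wednesday, so the first Sunday is February 5.
1 October 2017 is a Sunday, so the first Sunday is October 1.
At the standard offset (UTC−04:00), 16:45 UTC − 4h = 12:45 Galath standard time.
The standard-time date in Galath, 6 February 2017, lies within the daylight-saving period (5 February – 1 October), so Galath is on daylight time, UTC−03:00.
16:45 UTC − 3h = 13:45 Galath.

13:45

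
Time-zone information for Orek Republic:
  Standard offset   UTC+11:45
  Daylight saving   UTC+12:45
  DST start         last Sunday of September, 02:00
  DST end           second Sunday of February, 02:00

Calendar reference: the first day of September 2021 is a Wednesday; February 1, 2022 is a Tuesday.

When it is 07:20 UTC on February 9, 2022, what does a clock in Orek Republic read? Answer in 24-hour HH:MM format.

20:05

1 September 2021 is a Wednesday, so Sundays fall on 5, 12, 19, 26; the last is September 26.
1 February 2022 is a Tuesday, so the first Sunday is February 6 and the second is February 13.
At the standard offset (UTC+11:45), 07:20 UTC + 11h45m = 19:05 Orek Republic standard time.
Daylight saving runs 26 September 2021 – 13 February 2022; the standard-time date in Orek Republic, February 9, 2022, is inside that window, so Orek Republic is at UTC+12:45.
07:20 UTC + 12h45m = 20:05 local.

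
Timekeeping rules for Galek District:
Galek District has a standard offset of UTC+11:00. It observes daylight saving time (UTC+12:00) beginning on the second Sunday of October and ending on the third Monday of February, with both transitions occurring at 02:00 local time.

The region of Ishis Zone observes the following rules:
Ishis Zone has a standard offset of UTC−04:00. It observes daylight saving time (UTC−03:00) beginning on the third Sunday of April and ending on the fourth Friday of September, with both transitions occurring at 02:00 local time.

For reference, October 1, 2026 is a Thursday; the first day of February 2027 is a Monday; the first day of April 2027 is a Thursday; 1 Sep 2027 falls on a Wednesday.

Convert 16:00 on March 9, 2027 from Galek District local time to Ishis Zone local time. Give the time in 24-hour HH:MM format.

01:00

1 October 2026 is a Thursday, so the first Sunday is October 4 and the second is October 11.
1 February 2027 is a Monday, so the first Monday is February 1 and the third is February 15.
March 9, 2027 does not fall between 11 October 2026 and 15 February 2027, so daylight saving is not in effect and Galek District is at UTC+11:00.
16:00 Galek District − 11h = 05:00 UTC.
1 April 2027 is a Thursday, so the first Sunday is April 4 and the third is April 18.
1 September 2027 is a Wednesday, so the first Friday is September 3 and the fourth is September 24.
At the standard offset (UTC−04:00), 05:00 UTC − 4h = 01:00 Ishis Zone standard time.
The standard-time date in Ishis Zone, March 9, 2027, is outside the daylight-saving period (18 April – 24 September), so Ishis Zone is on standard time, UTC−04:00.
05:00 UTC − 4h = 01:00 Ishis Zone.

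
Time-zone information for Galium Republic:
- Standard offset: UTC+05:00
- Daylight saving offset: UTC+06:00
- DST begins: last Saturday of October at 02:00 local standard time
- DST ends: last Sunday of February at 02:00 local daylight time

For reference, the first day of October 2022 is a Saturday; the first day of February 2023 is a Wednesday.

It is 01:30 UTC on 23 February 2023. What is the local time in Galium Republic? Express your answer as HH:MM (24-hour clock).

1 October 2022 is a Saturday, so Saturdays fall on 1, 8, 15, 22, 29; the last is October 29.
1 February 2023 is a Wednesday, so Sundays fall on 5, 12, 19, 26; the last is February 26.
At the standard offset (UTC+05:00), 01:30 UTC + 5h = 06:30 Galium Republic standard time.
The standard-time date in Galium Republic, 23 February 2023, falls between 29 October 2022 and 26 February 2023, so daylight saving is in effect and Galium Republic is at UTC+06:00.
01:30 UTC + 6h = 07:30 local.

07:30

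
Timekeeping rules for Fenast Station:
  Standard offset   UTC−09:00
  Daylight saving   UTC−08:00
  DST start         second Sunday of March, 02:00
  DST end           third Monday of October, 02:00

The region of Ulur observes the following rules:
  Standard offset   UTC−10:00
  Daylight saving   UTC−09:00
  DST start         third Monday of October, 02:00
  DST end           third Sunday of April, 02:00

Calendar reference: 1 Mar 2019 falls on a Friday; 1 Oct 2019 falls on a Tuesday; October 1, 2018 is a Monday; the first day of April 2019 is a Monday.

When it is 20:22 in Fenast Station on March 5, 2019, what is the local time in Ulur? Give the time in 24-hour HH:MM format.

20:22

1 March 2019 is a Friday, so the first Sunday is March 3 and the second is March 10.
1 October 2019 is a Tuesday, so the first Monday is October 7 and the third is October 21.
Daylight saving runs 10 March – 21 October; March 5, 2019 is outside that window, so Fenast Station is on standard time at UTC−09:00.
20:22 Fenast Station + 9h = 05:22 UTC (rolling into the next day, 6 March 2019).
1 October 2018 is a Monday, so the first Monday is October 1 and the third is October 15.
1 April 2019 is a Monday, so the first Sunday is April 7 and the third is April 21.
At the standard offset (UTC−10:00), 05:22 UTC − 10h = 19:22 Ulur standard time (rolling into the previous day, 5 March 2019).
The standard-time date in Ulur, March 5, 2019, falls between 15 October 2018 and 21 April 2019, so daylight saving is in effect and Ulur is at UTC−09:00.
05:22 UTC − 9h = 20:22 Ulur (rolling into the previous day, 5 March 2019).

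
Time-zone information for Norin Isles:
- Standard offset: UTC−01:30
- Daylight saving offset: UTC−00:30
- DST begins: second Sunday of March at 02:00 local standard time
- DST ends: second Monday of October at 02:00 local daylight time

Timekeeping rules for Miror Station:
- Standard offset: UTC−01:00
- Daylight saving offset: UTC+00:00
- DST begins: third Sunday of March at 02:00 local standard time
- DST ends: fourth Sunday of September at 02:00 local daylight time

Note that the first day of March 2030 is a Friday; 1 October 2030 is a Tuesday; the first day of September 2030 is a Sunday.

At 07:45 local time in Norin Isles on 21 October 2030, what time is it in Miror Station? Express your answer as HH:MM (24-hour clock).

08:15

1 March 2030 is a Friday, so the first Sunday is March 3 and the second is March 10.
1 October 2030 is a Tuesday, so the first Monday is October 7 and the second is October 14.
21 October 2030 is outside the daylight-saving period (10 March – 14 October), so Norin Isles is on standard time, UTC−01:30.
07:45 Norin Isles + 1h30m = 09:15 UTC.
1 March 2030 is a Friday, so the first Sunday is March 3 and the third is March 17.
1 September 2030 is a Sunday, so the first Sunday is September 1 and the fourth is September 22.
At the standard offset (UTC−01:00), 09:15 UTC − 1h = 08:15 Miror Station standard time.
The standard-time date in Miror Station, 21 October 2030, is outside the daylight-saving period (17 March – 22 September), so Miror Station is on standard time, UTC−01:00.
09:15 UTC − 1h = 08:15 Miror Station.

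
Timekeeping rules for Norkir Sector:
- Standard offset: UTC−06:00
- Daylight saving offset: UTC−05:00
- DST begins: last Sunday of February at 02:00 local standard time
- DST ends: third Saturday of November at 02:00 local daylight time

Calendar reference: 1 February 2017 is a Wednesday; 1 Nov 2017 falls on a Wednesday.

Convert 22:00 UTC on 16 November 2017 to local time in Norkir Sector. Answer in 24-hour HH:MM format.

1 February 2017 is a Wednesday, so Sundays fall on 5, 12, 19, 26; the last is February 26.
1 November 2017 is a Wednesday, so the first Saturday is November 4 and the third is November 18.
At the standard offset (UTC−06:00), 22:00 UTC − 6h = 16:00 Norkir Sector standard time.
The standard-time date in Norkir Sector, 16 November 2017, lies within the daylight-saving period (26 February – 18 November), so Norkir Sector is on daylight time, UTC−05:00.
22:00 UTC − 5h = 17:00 local.

17:00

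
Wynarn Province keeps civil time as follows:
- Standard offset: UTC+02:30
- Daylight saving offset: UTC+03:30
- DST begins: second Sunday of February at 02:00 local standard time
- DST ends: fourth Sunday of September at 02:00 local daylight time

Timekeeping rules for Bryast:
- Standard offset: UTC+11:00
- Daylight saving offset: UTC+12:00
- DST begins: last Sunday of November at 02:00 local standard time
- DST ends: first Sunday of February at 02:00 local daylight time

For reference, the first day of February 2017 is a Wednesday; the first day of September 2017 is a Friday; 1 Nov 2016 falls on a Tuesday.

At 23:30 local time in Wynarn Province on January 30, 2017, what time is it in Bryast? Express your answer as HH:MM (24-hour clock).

09:00

1 February 2017 is a Wednesday, so the first Sunday is February 5 and the second is February 12.
1 September 2017 is a Friday, so the first Sunday is September 3 and the fourth is September 24.
January 30, 2017 does not fall between 12 February and 24 September, so daylight saving is not in effect and Wynarn Province is at UTC+02:30.
23:30 Wynarn Province − 2h30m = 21:00 UTC.
1 November 2016 is a Tuesday, so Sundays fall on 6, 13, 20, 27; the last is November 27.
1 February 2017 is a Wednesday, so the first Sunday is February 5.
At the standard offset (UTC+11:00), 21:00 UTC + 11h = 08:00 Bryast standard time (rolling into the next day, 31 January 2017).
Daylight saving runs 27 November 2016 – 5 February 2017; the standard-time date in Bryast, January 31, 2017, is inside that window, so Bryast is at UTC+12:00.
21:00 UTC + 12h = 09:00 Bryast (rolling into the next day, 31 January 2017).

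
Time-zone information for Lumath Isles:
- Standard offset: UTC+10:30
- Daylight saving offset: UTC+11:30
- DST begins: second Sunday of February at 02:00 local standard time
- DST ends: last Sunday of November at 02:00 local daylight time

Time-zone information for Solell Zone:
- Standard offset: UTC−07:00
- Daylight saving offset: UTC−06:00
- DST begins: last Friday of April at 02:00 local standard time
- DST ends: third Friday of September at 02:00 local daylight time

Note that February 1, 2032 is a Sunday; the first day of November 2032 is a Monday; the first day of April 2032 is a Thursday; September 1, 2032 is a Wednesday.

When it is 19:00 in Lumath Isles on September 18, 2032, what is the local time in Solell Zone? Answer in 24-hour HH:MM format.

1 February 2032 is a Sunday, so the first Sunday is February 1 and the second is February 8.
1 November 2032 is a Monday, so Sundays fall on 7, 14, 21, 28; the last is November 28.
September 18, 2032 falls between 8 February and 28 November, so daylight saving is in effect and Lumath Isles is at UTC+11:30.
19:00 Lumath Isles − 11h30m = 07:30 UTC.
1 April 2032 is a Thursday, so Fridays fall on 2, 9, 16, 23, 30; the last is April 30.
1 September 2032 is a Wednesday, so the first Friday is September 3 and the third is September 17.
At the standard offset (UTC−07:00), 07:30 UTC − 7h = 00:30 Solell Zone standard time.
The standard-time date in Solell Zone, September 18, 2032, does not fall between 30 April and 17 September, so daylight saving is not in effect and Solell Zone is at UTC−07:00.
07:30 UTC − 7h = 00:30 Solell Zone.

00:30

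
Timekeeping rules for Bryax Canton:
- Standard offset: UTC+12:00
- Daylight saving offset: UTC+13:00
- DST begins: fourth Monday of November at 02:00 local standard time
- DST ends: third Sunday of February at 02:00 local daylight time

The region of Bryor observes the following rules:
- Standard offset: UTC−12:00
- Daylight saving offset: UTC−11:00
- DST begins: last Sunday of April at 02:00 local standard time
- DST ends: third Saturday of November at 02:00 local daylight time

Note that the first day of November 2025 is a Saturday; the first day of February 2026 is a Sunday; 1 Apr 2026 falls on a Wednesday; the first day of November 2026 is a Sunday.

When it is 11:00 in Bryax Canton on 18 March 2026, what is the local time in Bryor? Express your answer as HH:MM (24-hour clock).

1 November 2025 is a Saturday, so the first Monday is November 3 and the fourth is November 24.
1 February 2026 is a Sunday, so the first Sunday is February 1 and the third is February 15.
18 March 2026 does not fall between 24 November 2025 and 15 February 2026, so daylight saving is not in effect and Bryax Canton is at UTC+12:00.
11:00 Bryax Canton − 12h = 23:00 UTC (rolling into the previous day, 17 March 2026).
1 April 2026 is a Wednesday, so Sundays fall on 5, 12, 19, 26; the last is April 26.
1 November 2026 is a Sunday, so the first Saturday is November 7 and the third is November 21.
At the standard offset (UTC−12:00), 23:00 UTC − 12h = 11:00 Bryor standard time.
Daylight saving runs 26 April – 21 November; the standard-time date in Bryor, 17 March 2026, is outside that window, so Bryor is on standard time at UTC−12:00.
23:00 UTC − 12h = 11:00 Bryor.

11:00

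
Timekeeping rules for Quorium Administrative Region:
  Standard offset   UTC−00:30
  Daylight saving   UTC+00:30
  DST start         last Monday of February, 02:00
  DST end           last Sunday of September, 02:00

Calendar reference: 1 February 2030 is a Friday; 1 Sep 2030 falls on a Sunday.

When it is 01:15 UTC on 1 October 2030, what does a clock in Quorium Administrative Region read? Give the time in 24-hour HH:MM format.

00:45

1 February 2030 is a Friday, so Mondays fall on 4, 11, 18, 25; the last is February 25.
1 September 2030 is a Sunday, so Sundays fall on 1, 8, 15, 22, 29; the last is September 29.
At the standard offset (UTC−00:30), 01:15 UTC − 0h30m = 00:45 Quorium Administrative Region standard time.
Daylight saving runs 25 February – 29 September; the standard-time date in Quorium Administrative Region, 1 October 2030, is outside that window, so Quorium Administrative Region is on standard time at UTC−00:30.
01:15 UTC − 0h30m = 00:45 local.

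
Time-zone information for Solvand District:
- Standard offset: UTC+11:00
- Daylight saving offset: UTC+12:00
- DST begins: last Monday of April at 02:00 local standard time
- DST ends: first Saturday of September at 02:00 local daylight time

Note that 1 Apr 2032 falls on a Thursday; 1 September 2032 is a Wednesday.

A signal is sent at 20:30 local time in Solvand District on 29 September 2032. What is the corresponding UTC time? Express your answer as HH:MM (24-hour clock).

1 April 2032 is a Thursday, so Mondays fall on 5, 12, 19, 26; the last is April 26.
1 September 2032 is a Wednesday, so the first Saturday is September 4.
29 September 2032 does not fall between 26 April and 4 September, so daylight saving is not in effect and Solvand District is at UTC+11:00.
20:30 local − 11h = 09:30 UTC.

09:30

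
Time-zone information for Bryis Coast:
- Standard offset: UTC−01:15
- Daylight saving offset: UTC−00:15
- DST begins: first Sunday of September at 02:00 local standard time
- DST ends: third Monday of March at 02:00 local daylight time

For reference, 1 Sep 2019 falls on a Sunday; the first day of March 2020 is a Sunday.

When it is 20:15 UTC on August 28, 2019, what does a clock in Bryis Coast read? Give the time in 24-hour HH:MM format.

1 September 2019 is a Sunday, so the first Sunday is September 1.
1 March 2020 is a Sunday, so the first Monday is March 2 and the third is March 16.
At the standard offset (UTC−01:15), 20:15 UTC − 1h15m = 19:00 Bryis Coast standard time.
Daylight saving runs 1 September 2019 – 16 March 2020; the standard-time date in Bryis Coast, August 28, 2019, is outside that window, so Bryis Coast is on standard time at UTC−01:15.
20:15 UTC − 1h15m = 19:00 local.

19:00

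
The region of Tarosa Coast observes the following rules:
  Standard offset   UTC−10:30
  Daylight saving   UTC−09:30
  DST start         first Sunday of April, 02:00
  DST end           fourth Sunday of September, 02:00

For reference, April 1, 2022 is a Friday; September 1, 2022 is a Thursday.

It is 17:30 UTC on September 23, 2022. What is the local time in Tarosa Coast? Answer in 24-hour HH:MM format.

08:00

1 April 2022 is a Friday, so the first Sunday is April 3.
1 September 2022 is a Thursday, so the first Sunday is September 4 and the fourth is September 25.
At the standard offset (UTC−10:30), 17:30 UTC − 10h30m = 07:00 Tarosa Coast standard time.
The standard-time date in Tarosa Coast, September 23, 2022, lies within the daylight-saving period (3 April – 25 September), so Tarosa Coast is on daylight time, UTC−09:30.
17:30 UTC − 9h30m = 08:00 local.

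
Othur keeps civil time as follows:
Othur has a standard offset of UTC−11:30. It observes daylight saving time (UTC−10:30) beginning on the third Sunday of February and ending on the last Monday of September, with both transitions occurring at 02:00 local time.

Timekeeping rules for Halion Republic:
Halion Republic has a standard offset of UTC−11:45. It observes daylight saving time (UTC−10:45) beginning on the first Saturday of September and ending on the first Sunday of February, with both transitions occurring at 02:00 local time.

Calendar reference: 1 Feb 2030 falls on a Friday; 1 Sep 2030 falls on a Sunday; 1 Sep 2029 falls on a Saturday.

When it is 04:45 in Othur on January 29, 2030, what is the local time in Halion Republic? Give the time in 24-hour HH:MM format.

1 February 2030 is a Friday, so the first Sunday is February 3 and the third is February 17.
1 September 2030 is a Sunday, so Mondays fall on 2, 9, 16, 23, 30; the last is September 30.
Daylight saving runs 17 February – 30 September; January 29, 2030 is outside that window, so Othur is on standard time at UTC−11:30.
04:45 Othur + 11h30m = 16:15 UTC.
1 September 2029 is a Saturday, so the first Saturday is September 1.
1 February 2030 is a Friday, so the first Sunday is February 3.
At the standard offset (UTC−11:45), 16:15 UTC − 11h45m = 04:30 Halion Republic standard time.
The standard-time date in Halion Republic, January 29, 2030, falls between 1 September 2029 and 3 February 2030, so daylight saving is in effect and Halion Republic is at UTC−10:45.
16:15 UTC − 10h45m = 05:30 Halion Republic.

05:30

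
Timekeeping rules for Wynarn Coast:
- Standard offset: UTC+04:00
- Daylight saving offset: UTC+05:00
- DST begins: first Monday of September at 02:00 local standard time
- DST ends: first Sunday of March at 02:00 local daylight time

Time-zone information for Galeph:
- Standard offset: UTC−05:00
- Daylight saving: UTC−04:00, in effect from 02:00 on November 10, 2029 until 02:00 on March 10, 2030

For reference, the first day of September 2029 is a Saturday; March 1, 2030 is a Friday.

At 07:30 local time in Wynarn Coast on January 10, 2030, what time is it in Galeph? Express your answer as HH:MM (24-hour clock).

1 September 2029 is a Saturday, so the first Monday is September 3.
1 March 2030 is a Friday, so the first Sunday is March 3.
Daylight saving runs 3 September 2029 – 3 March 2030; January 10, 2030 is inside that window, so Wynarn Coast is at UTC+05:00.
07:30 Wynarn Coast − 5h = 02:30 UTC.
At the standard offset (UTC−05:00), 02:30 UTC − 5h = 21:30 Galeph standard time (rolling into the previous day, 9 January 2030).
The standard-time date in Galeph, January 9, 2030, lies within the daylight-saving period (10 November 2029 – 10 March 2030), so Galeph is on daylight time, UTC−04:00.
02:30 UTC − 4h = 22:30 Galeph (rolling into the previous day, 9 January 2030).

22:30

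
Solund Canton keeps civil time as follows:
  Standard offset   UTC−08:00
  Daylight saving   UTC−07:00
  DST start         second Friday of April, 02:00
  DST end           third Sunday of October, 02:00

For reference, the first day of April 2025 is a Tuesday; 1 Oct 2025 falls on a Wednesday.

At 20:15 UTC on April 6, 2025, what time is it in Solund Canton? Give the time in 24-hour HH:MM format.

12:15

1 April 2025 is a Tuesday, so the first Friday is April 4 and the second is April 11.
1 October 2025 is a Wednesday, so the first Sunday is October 5 and the third is October 19.
At the standard offset (UTC−08:00), 20:15 UTC − 8h = 12:15 Solund Canton standard time.
The standard-time date in Solund Canton, April 6, 2025, does not fall between 11 April and 19 October, so daylight saving is not in effect and Solund Canton is at UTC−08:00.
20:15 UTC − 8h = 12:15 local.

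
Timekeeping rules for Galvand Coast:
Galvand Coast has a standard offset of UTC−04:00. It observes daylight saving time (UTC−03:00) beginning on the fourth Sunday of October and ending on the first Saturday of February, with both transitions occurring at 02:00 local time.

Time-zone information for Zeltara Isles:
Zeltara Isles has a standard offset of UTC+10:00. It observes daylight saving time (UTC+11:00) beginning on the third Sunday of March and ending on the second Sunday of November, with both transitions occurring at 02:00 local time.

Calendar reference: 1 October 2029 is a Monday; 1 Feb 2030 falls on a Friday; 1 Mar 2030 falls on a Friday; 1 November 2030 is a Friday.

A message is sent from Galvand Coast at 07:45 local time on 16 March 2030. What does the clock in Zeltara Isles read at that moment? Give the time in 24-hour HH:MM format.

1 October 2029 is a Monday, so the first Sunday is October 7 and the fourth is October 28.
1 February 2030 is a Friday, so the first Saturday is February 2.
16 March 2030 is outside the daylight-saving period (28 October 2029 – 2 February 2030), so Galvand Coast is on standard time, UTC−04:00.
07:45 Galvand Coast + 4h = 11:45 UTC.
1 March 2030 is a Friday, so the first Sunday is March 3 and the third is March 17.
1 November 2030 is a Friday, so the first Sunday is November 3 and the second is November 10.
At the standard offset (UTC+10:00), 11:45 UTC + 10h = 21:45 Zeltara Isles standard time.
Daylight saving runs 17 March – 10 November; the standard-time date in Zeltara Isles, 16 March 2030, is outside that window, so Zeltara Isles is on standard time at UTC+10:00.
11:45 UTC + 10h = 21:45 Zeltara Isles.

21:45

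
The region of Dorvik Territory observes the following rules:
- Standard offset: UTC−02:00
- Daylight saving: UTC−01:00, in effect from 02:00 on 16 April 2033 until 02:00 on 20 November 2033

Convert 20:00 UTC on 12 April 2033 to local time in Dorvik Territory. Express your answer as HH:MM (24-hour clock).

At the standard offset (UTC−02:00), 20:00 UTC − 2h = 18:00 Dorvik Territory standard time.
Daylight saving runs 16 April – 20 November; the standard-time date in Dorvik Territory, 12 April 2033, is outside that window, so Dorvik Territory is on standard time at UTC−02:00.
20:00 UTC − 2h = 18:00 local.

18:00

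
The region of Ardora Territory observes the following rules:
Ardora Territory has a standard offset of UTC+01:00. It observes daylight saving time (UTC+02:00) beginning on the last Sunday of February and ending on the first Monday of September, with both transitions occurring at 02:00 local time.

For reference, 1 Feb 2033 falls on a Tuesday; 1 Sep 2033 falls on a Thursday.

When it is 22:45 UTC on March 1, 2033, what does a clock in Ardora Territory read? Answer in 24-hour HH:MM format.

00:45

1 February 2033 is a Tuesday, so Sundays fall on 6, 13, 20, 27; the last is February 27.
1 September 2033 is a Thursday, so the first Monday is September 5.
At the standard offset (UTC+01:00), 22:45 UTC + 1h = 23:45 Ardora Territory standard time.
The standard-time date in Ardora Territory, March 1, 2033, falls between 27 February and 5 September, so daylight saving is in effect and Ardora Territory is at UTC+02:00.
22:45 UTC + 2h = 00:45 local (rolling into the next day, 2 March 2033).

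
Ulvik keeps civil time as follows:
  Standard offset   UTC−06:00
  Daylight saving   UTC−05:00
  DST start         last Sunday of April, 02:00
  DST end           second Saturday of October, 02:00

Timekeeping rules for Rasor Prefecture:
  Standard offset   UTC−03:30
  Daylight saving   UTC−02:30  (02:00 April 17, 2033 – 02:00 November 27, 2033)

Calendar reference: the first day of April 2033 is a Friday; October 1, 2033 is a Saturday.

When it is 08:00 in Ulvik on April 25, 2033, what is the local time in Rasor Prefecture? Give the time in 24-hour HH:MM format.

10:30

1 April 2033 is a Friday, so Sundays fall on 3, 10, 17, 24; the last is April 24.
1 October 2033 is a Saturday, so the first Saturday is October 1 and the second is October 8.
April 25, 2033 falls between 24 April and 8 October, so daylight saving is in effect and Ulvik is at UTC−05:00.
08:00 Ulvik + 5h = 13:00 UTC.
At the standard offset (UTC−03:30), 13:00 UTC − 3h30m = 09:30 Rasor Prefecture standard time.
Daylight saving runs 17 April – 27 November; the standard-time date in Rasor Prefecture, April 25, 2033, is inside that window, so Rasor Prefecture is at UTC−02:30.
13:00 UTC − 2h30m = 10:30 Rasor Prefecture.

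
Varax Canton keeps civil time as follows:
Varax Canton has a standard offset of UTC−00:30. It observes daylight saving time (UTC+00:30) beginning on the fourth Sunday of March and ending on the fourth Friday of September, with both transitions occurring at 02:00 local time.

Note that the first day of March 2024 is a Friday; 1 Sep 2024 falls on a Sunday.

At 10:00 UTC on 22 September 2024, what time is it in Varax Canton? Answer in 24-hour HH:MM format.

10:30

1 March 2024 is a Friday, so the first Sunday is March 3 and the fourth is March 24.
1 September 2024 is a Sunday, so the first Friday is September 6 and the fourth is September 27.
At the standard offset (UTC−00:30), 10:00 UTC − 0h30m = 09:30 Varax Canton standard time.
Daylight saving runs 24 March – 27 September; the standard-time date in Varax Canton, 22 September 2024, is inside that window, so Varax Canton is at UTC+00:30.
10:00 UTC + 0h30m = 10:30 local.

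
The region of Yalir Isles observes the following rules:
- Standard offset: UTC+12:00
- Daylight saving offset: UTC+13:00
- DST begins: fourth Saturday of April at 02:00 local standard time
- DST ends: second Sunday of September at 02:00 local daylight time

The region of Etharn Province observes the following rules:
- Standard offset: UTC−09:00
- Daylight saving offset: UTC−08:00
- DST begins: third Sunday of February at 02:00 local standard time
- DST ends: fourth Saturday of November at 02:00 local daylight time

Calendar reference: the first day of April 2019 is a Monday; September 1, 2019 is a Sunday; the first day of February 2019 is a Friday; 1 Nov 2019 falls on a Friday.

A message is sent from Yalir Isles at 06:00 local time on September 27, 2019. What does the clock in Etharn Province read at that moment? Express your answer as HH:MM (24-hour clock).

1 April 2019 is a Monday, so the first Saturday is April 6 and the fourth is April 27.
1 September 2019 is a Sunday, so the first Sunday is September 1 and the second is September 8.
September 27, 2019 is outside the daylight-saving period (27 April – 8 September), so Yalir Isles is on standard time, UTC+12:00.
06:00 Yalir Isles − 12h = 18:00 UTC (rolling into the previous day, 26 September 2019).
1 February 2019 is a Friday, so the first Sunday is February 3 and the third is February 17.
1 November 2019 is a Friday, so the first Saturday is November 2 and the fourth is November 23.
At the standard offset (UTC−09:00), 18:00 UTC − 9h = 09:00 Etharn Province standard time.
The standard-time date in Etharn Province, September 26, 2019, falls between 17 February and 23 November, so daylight saving is in effect and Etharn Province is at UTC−08:00.
18:00 UTC − 8h = 10:00 Etharn Province.

10:00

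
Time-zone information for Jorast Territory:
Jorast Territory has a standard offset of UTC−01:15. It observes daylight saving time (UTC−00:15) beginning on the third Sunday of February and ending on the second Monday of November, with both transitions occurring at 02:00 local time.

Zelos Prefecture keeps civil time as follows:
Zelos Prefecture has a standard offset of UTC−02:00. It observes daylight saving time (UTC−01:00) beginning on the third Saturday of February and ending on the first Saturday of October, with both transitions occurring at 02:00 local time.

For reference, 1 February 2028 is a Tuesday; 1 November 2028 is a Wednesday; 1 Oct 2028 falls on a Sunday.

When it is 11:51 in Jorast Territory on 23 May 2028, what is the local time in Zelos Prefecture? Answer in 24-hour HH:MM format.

11:06

1 February 2028 is a Tuesday, so the first Sunday is February 6 and the third is February 20.
1 November 2028 is a Wednesday, so the first Monday is November 6 and the second is November 13.
Daylight saving runs 20 February – 13 November; 23 May 2028 is inside that window, so Jorast Territory is at UTC−00:15.
11:51 Jorast Territory + 0h15m = 12:06 UTC.
1 February 2028 is a Tuesday, so the first Saturday is February 5 and the third is February 19.
1 October 2028 is a Sunday, so the first Saturday is October 7.
At the standard offset (UTC−02:00), 12:06 UTC − 2h = 10:06 Zelos Prefecture standard time.
Daylight saving runs 19 February – 7 October; the standard-time date in Zelos Prefecture, 23 May 2028, is inside that window, so Zelos Prefecture is at UTC−01:00.
12:06 UTC − 1h = 11:06 Zelos Prefecture.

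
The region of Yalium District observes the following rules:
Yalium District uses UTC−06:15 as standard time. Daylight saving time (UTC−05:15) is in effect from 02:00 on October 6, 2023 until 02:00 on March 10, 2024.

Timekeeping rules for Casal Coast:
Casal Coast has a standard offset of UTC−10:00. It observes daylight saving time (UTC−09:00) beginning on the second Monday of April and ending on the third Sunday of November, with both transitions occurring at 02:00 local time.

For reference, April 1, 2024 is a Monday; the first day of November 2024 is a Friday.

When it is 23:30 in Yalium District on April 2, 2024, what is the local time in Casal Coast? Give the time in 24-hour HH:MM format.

19:45

April 2, 2024 is outside the daylight-saving period (6 October 2023 – 10 March 2024), so Yalium District is on standard time, UTC−06:15.
23:30 Yalium District + 6h15m = 05:45 UTC (rolling into the next day, 3 April 2024).
1 April 2024 is a Monday, so the first Monday is April 1 and the second is April 8.
1 November 2024 is a Friday, so the first Sunday is November 3 and the third is November 17.
At the standard offset (UTC−10:00), 05:45 UTC − 10h = 19:45 Casal Coast standard time (rolling into the previous day, 2 April 2024).
Daylight saving runs 8 April – 17 November; the standard-time date in Casal Coast, April 2, 2024, is outside that window, so Casal Coast is on standard time at UTC−10:00.
05:45 UTC − 10h = 19:45 Casal Coast (rolling into the previous day, 2 April 2024).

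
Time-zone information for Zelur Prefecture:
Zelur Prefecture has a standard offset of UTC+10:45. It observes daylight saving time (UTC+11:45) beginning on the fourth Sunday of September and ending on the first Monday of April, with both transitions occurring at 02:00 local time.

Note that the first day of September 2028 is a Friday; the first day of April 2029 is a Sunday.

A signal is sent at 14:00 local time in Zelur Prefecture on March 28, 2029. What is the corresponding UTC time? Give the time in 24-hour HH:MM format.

1 September 2028 is a Friday, so the first Sunday is September 3 and the fourth is September 24.
1 April 2029 is a Sunday, so the first Monday is April 2.
Daylight saving runs 24 September 2028 – 2 April 2029; March 28, 2029 is inside that window, so Zelur Prefecture is at UTC+11:45.
14:00 local − 11h45m = 02:15 UTC.

02:15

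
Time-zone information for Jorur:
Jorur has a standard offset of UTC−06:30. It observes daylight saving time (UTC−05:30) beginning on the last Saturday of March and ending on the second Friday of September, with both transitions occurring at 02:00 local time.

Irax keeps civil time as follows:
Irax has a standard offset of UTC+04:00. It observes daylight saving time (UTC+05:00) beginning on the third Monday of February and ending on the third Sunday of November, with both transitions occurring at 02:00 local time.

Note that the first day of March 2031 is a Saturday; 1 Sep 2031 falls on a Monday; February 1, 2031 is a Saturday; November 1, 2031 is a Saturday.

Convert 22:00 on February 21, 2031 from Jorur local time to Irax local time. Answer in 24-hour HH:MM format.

1 March 2031 is a Saturday, so Saturdays fall on 1, 8, 15, 22, 29; the last is March 29.
1 September 2031 is a Monday, so the first Friday is September 5 and the second is September 12.
February 21, 2031 is outside the daylight-saving period (29 March – 12 September), so Jorur is on standard time, UTC−06:30.
22:00 Jorur + 6h30m = 04:30 UTC (rolling into the next day, 22 February 2031).
1 February 2031 is a Saturday, so the first Monday is February 3 and the third is February 17.
1 November 2031 is a Saturday, so the first Sunday is November 2 and the third is November 16.
At the standard offset (UTC+04:00), 04:30 UTC + 4h = 08:30 Irax standard time.
The standard-time date in Irax, February 22, 2031, falls between 17 February and 16 November, so daylight saving is in effect and Irax is at UTC+05:00.
04:30 UTC + 5h = 09:30 Irax.

09:30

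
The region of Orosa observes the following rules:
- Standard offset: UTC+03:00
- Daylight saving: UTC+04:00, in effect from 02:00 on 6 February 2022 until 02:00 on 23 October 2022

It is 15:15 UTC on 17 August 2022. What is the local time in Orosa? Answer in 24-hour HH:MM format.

19:15

At the standard offset (UTC+03:00), 15:15 UTC + 3h = 18:15 Orosa standard time.
The standard-time date in Orosa, 17 August 2022, lies within the daylight-saving period (6 February – 23 October), so Orosa is on daylight time, UTC+04:00.
15:15 UTC + 4h = 19:15 local.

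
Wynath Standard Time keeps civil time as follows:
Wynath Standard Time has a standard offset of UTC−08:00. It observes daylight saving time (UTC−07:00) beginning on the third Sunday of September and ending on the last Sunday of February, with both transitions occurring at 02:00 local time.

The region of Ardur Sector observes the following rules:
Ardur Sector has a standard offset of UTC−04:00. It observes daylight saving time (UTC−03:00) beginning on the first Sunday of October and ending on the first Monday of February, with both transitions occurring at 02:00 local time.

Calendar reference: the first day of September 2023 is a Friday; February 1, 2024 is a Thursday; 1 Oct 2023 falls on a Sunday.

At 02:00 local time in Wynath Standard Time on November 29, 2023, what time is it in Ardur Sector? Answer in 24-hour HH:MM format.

06:00

1 September 2023 is a Friday, so the first Sunday is September 3 and the third is September 17.
1 February 2024 is a Thursday, so Sundays fall on 4, 11, 18, 25; the last is February 25.
November 29, 2023 falls between 17 September 2023 and 25 February 2024, so daylight saving is in effect and Wynath Standard Time is at UTC−07:00.
02:00 Wynath Standard Time + 7h = 09:00 UTC.
1 October 2023 is a Sunday, so the first Sunday is October 1.
1 February 2024 is a Thursday, so the first Monday is February 5.
At the standard offset (UTC−04:00), 09:00 UTC − 4h = 05:00 Ardur Sector standard time.
The standard-time date in Ardur Sector, November 29, 2023, lies within the daylight-saving period (1 October 2023 – 5 February 2024), so Ardur Sector is on daylight time, UTC−03:00.
09:00 UTC − 3h = 06:00 Ardur Sector.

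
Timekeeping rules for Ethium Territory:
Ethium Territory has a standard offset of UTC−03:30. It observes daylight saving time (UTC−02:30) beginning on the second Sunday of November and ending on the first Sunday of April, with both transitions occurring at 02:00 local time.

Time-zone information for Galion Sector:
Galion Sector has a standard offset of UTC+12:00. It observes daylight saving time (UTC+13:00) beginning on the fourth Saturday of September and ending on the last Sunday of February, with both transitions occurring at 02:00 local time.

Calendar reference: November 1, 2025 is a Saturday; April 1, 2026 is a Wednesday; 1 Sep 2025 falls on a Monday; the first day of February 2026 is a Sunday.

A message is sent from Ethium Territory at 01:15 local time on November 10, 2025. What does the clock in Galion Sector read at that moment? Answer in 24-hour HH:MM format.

16:45

1 November 2025 is a Saturday, so the first Sunday is November 2 and the second is November 9.
1 April 2026 is a Wednesday, so the first Sunday is April 5.
Daylight saving runs 9 November 2025 – 5 April 2026; November 10, 2025 is inside that window, so Ethium Territory is at UTC−02:30.
01:15 Ethium Territory + 2h30m = 03:45 UTC.
1 September 2025 is a Monday, so the first Saturday is September 6 and the fourth is September 27.
1 February 2026 is a Sunday, so Sundays fall on 1, 8, 15, 22; the last is February 22.
At the standard offset (UTC+12:00), 03:45 UTC + 12h = 15:45 Galion Sector standard time.
The standard-time date in Galion Sector, November 10, 2025, falls between 27 September 2025 and 22 February 2026, so daylight saving is in effect and Galion Sector is at UTC+13:00.
03:45 UTC + 13h = 16:45 Galion Sector.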